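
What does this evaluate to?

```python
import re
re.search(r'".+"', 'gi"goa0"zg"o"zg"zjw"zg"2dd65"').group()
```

'"goa0"zg"o"zg"zjw"zg"2dd65"'

Unlike `match`, `search` isn't anchored — it looks for the pattern anywhere in the string.
The match spans [2:29] → '"goa0"zg"o"zg"zjw"zg"2dd65"'.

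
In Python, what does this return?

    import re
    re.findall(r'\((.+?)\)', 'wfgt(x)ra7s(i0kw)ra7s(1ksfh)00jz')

['x', 'i0kw', '1ksfh']

Because the quantifier is non-greedy, it stops expanding at the earliest point where the rest of the pattern can succeed.
One capturing group, so `findall` returns just the captured substring from each match — 3 in all.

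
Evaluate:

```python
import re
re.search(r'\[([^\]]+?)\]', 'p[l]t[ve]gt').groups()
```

('l',)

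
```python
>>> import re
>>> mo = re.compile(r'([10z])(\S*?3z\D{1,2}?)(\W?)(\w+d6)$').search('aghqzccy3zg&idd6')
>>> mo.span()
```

(4, 16)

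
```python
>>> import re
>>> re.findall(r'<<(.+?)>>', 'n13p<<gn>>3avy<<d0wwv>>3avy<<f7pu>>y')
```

['gn', 'd0wwv', 'f7pu']

Because there's exactly one group, `findall` drops the full match and keeps group 1 from each hit.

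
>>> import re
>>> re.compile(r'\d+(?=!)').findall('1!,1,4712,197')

['1']

Lookahead/lookbehind check context without consuming it, so the matched span excludes the asserted characters.
Scanning left to right: at [0:1] → '1'.
No capturing groups, so `findall` returns the 1 full match string.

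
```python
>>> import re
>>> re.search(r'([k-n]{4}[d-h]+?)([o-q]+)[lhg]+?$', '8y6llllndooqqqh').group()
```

This matches exactly 4 of a character in [k-n], then one or more of a character in [d-h] (lazy) (captured); then one or more of a character in [o-q] (captured); then one or more of one of [lhg] (lazy); then anchored at the end.
`re.search` tries every starting position until one works.
The match spans [4:15] → 'lllndooqqqh'.
Captured: group 1 = 'lllnd', group 2 = 'ooqqq'.

'lllndooqqqh'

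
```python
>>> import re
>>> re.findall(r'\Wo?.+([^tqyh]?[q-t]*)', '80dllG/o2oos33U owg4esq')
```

['']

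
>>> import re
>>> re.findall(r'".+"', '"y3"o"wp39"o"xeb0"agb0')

['"y3"o"wp39"o"xeb0"']

Matches: at [0:18] → '"y3"o"wp39"o"xeb0"'.
No capturing groups, so `findall` returns the 1 full match string.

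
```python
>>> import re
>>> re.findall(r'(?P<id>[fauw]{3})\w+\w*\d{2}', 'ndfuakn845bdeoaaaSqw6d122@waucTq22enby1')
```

Pattern: exactly 3 of one of [fauw] (captured as 'id'); then one or more of a word character; then zero or more of a word character, then exactly 2 of a digit.
Matches: at [2:25] match 'fuakn845bdeoaaaSqw6d122', group 1 = 'fua'; at [26:34] match 'waucTq22', group 1 = 'wau'.
Because there's exactly one group, `findall` drops the full match and keeps group 1 from each hit.

['fua', 'wau']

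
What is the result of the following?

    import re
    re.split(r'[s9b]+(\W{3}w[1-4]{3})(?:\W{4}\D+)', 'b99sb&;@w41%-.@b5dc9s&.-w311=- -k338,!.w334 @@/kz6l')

['b99sb&;@w41%-.@b5dc', '&.-w311', '338,!.w334 @@/kz6l']

The pattern matches one or more of one of [s9b]; then exactly 3 of a non-word character, then the literal 'w', then exactly 3 of a character in [1-4] (captured); then exactly 4 of a non-word character, then one or more of a non-digit (non-capturing group).
Matches to split on: at [19:33] → '9s&.-w311=- -k'.
`re.split` interleaves the captured-group text with the surrounding fragments.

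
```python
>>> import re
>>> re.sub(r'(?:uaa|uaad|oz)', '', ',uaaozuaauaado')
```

',do'

`|` is ordered: at each position the engine commits to the first alternative that works.
Matches: at [1:4] → 'uaa'; at [4:6] → 'oz'; at [6:9] → 'uaa'; at [9:12] → 'uaa'.
Each match is replaced by ''.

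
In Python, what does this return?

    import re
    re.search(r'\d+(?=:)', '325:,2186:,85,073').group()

'325'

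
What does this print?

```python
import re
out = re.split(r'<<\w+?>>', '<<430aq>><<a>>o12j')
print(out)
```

`split` removes every match and returns the 3 fragments in between.

['', '', 'o12j']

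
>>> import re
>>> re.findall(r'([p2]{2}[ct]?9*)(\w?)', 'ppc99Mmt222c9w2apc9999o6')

[('ppc99', 'M'), ('22', '2')]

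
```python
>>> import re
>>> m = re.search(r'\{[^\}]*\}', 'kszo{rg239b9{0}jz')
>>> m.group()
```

'{rg239b9{0}'

The match spans [4:15] → '{rg239b9{0}'.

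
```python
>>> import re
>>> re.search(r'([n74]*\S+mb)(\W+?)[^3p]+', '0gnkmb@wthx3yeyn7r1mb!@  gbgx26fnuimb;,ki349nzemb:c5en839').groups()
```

The match spans [0:41] → '0gnkmb@wthx3yeyn7r1mb!@  gbgx26fnuimb;,ki'.
Captured: group 1 = '0gnkmb@wthx3yeyn7r1mb', group 2 = '!'.

('0gnkmb@wthx3yeyn7r1mb', '!')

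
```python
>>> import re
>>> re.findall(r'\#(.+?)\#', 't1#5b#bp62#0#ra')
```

['5b', '0']

Lazy quantifiers expand one character at a time until the remainder of the pattern can match.
`findall` collects group 1 from each match (2 total).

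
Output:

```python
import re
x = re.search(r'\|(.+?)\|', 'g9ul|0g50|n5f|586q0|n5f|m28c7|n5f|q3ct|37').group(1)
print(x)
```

A `+?`/`*?`/`{m,n}?` starts at its minimum and grows only as far as needed for what follows to match.
`search` walks the string left to right and returns the first match it finds.
The match spans [4:10] → '|0g50|'.
Captured: group 1 = '0g50'.

0g50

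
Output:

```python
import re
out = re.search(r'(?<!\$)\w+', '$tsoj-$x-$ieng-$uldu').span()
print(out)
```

Because the assertion is negative and zero-width, positions next to the forbidden text are skipped.
The match spans [2:5] → 'soj'.

(2, 5)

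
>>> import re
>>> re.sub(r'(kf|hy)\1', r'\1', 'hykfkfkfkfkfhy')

`\1` is not a pattern — it's the concrete string captured by group 1, re-applied verbatim.
Matches: at [2:6] → 'kfkf'; at [6:10] → 'kfkf'.
Each match is replaced using the text its own group 1 captured.

'hykfkfkfhy'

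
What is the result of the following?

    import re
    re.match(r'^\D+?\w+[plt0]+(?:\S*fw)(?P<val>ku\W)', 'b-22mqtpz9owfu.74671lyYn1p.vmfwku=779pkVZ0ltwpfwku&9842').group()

'b-22mqtpz9owfu.74671lyYn1p.vmfwku=779pkVZ0ltwpfwku&'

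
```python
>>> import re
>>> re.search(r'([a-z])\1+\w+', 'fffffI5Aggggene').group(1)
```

'f'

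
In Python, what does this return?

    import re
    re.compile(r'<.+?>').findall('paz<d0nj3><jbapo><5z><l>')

Since nothing is captured, `findall` lists the 4 matched substrings directly.

['<d0nj3>', '<jbapo>', '<5z>', '<l>']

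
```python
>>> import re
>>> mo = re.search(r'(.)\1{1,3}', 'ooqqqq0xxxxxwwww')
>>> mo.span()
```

(0, 2)

The backreference `\1` re-matches whatever the first group consumed, character for character.
The match spans [0:2] → 'oo'.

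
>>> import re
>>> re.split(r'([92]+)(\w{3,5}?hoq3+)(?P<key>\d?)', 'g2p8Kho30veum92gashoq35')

['g2p8Kho30veum', '92', 'gashoq3', '5', '']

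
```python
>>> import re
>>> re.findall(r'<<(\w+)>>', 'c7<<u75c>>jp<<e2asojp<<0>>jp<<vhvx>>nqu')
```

With a single group, `findall` returns only what that group captured — 3 items.

['u75c', '0', 'vhvx']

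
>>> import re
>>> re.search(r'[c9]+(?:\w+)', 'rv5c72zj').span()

The match spans [3:8] → 'c72zj'.

(3, 8)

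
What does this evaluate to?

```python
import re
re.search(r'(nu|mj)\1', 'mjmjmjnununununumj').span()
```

(0, 4)

The backreference `\1` re-matches whatever the first group consumed, character for character.
`re.search` tries every starting position until one works.
The match spans [0:4] → 'mjmj'.
Captured: group 1 = 'mj'.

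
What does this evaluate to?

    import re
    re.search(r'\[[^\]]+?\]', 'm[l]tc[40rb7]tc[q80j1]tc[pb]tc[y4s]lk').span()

The match spans [1:4] → '[l]'.

(1, 4)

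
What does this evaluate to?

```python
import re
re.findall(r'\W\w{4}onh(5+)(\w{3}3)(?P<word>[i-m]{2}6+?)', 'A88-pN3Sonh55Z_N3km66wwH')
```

The `?` after the quantifier makes it lazy — it takes as little as possible before letting the rest of the pattern try.
3 groups means the one result is a tuple of 3 captured strings — 1 here.

[('55', 'Z_N3', 'km6')]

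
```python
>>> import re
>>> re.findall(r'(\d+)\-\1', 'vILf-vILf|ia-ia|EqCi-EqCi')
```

[]

The backreference `\1` re-matches whatever the first group consumed, character for character.
`findall` collects group 1 from each match (0 total).
Nothing in the string satisfies the pattern, so the list is empty.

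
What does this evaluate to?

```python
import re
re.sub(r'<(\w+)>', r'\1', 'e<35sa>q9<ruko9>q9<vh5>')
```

Matches: at [1:7] → '<35sa>'; at [9:16] → '<ruko9>'; at [18:23] → '<vh5>'.
`\1` in the replacement pulls in group 1's text for each match.

'e35saq9ruko9q9vh5'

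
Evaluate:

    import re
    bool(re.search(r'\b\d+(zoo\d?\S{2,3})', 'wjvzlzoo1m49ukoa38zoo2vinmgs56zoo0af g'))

False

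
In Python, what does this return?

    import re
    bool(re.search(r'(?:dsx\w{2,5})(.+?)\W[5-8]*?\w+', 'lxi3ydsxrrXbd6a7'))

Pattern: the literal 'dsx', then 2 to 5 of a word character (non-capturing group); then one or more of any character (lazy) (captured); then a non-word character, then zero or more of a character in [5-8] (lazy), then one or more of a word character.
Unlike `match`, `search` isn't anchored — it looks for the pattern anywhere in the string.
Here nothing in the string fits, so the call returns None, and `bool(None)` is False.

False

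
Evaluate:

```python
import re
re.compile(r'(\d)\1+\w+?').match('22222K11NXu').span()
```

With `match`, the pattern is implicitly anchored at the beginning.
The match spans [0:6] → '22222K'.

(0, 6)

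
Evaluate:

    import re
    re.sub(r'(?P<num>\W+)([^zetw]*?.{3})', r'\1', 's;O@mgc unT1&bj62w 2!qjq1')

Pattern: one or more of a non-word character (captured as 'num'); then zero or more of any character except [zetw] (lazy), then exactly 3 of any character (captured).
The `?` after the quantifier makes it lazy — it takes as little as possible before letting the rest of the pattern try.
Matches: at [1:5] → ';O@m'; at [7:11] → ' unT'; at [12:16] → '&bj6'; at [18:22] → ' 2!q'.
The replacement refers to a captured group, so each match is rewritten using its own captured text.

's;gc 1&2w jq1'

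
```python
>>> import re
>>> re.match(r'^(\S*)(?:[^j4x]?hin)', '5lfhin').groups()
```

('5lf',)

The match spans [0:6] → '5lfhin'.
Captured: group 1 = '5lf'.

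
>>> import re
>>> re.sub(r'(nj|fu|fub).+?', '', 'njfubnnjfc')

'ubnc'

`sub` substitutes '' at each match site.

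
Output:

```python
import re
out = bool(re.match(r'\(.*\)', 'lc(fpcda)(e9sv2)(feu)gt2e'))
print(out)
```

False

`match` is anchored at position 0; if the pattern doesn't fit there, it returns None.
Here the string doesn't start with a match, so the call returns None, and `bool(None)` is False.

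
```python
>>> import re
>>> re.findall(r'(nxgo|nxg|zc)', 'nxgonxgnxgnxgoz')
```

`|` is ordered: at each position the engine commits to the first alternative that works.
Because there's exactly one group, `findall` drops the full match and keeps group 1 from each hit.

['nxgo', 'nxg', 'nxg', 'nxgo']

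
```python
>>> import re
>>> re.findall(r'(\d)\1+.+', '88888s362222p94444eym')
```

`\1` is not a pattern — it's the concrete string captured by group 1, re-applied verbatim.
With a single group, `findall` returns only what that group captured — 1 item.

['8']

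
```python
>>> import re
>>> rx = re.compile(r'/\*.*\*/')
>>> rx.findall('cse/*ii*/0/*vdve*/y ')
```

With no groups in the pattern, `findall` gives back each whole match — 1 here.

['/*ii*/0/*vdve*/']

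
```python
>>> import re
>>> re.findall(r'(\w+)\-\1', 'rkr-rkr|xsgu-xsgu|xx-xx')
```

The backreference `\1` re-matches whatever the first group consumed, character for character.
Scanning left to right: at [0:7] match 'rkr-rkr', group 1 = 'rkr'; at [8:17] match 'xsgu-xsgu', group 1 = 'xsgu'; at [18:23] match 'xx-xx', group 1 = 'xx'.
One capturing group, so `findall` returns just the captured substring from each match — 3 in all.

['rkr', 'xsgu', 'xx']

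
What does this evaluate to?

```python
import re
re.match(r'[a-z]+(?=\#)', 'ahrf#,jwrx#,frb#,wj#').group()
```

'ahrf'

`re.match` only tries the pattern at the start of the string.
The match spans [0:4] → 'ahrf'.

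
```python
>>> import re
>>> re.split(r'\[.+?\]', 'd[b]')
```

Matches to split on: at [1:4] → '[b]'.
The string is cut at each match, leaving 2 pieces.

['d', '']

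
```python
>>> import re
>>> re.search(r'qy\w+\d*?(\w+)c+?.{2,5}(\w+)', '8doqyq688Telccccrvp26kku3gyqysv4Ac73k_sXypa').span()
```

(3, 43)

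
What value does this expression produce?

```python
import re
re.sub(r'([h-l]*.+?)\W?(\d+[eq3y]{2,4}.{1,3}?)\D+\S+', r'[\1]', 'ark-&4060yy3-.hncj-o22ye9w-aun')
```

'[ark-]'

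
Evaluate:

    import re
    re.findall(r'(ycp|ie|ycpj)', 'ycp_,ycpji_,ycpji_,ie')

`|` is ordered: at each position the engine commits to the first alternative that works.
`findall` collects group 1 from each match (4 total).

['ycp', 'ycp', 'ycp', 'ie']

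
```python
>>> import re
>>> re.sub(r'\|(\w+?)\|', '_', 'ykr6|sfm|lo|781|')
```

Matches: at [4:9] → '|sfm|'; at [11:16] → '|781|'.
Each match is replaced by '_'.

'ykr6_lo_'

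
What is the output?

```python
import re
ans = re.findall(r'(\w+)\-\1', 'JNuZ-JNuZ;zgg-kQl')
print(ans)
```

A backreference is literal: `\1` must see the identical characters the first group matched.
Matches: at [0:9] match 'JNuZ-JNuZ', group 1 = 'JNuZ'.
One capturing group, so `findall` returns just the captured substring from the one match — 1 in all.

['JNuZ']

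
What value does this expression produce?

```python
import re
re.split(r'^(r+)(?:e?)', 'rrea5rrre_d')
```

Because the pattern has a capturing group, `split` also inserts each captured text between the pieces.

['', 'rr', 'a5rrre_d']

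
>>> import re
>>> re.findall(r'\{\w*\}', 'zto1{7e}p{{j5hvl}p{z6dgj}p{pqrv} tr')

Matches: at [4:8] → '{7e}'; at [10:17] → '{j5hvl}'; at [18:25] → '{z6dgj}'; at [26:32] → '{pqrv}'.
Since nothing is captured, `findall` lists the 4 matched substrings directly.

['{7e}', '{j5hvl}', '{z6dgj}', '{pqrv}']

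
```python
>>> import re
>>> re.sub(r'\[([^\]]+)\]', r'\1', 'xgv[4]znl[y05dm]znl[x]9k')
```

'xgv4znly05dmznlx9k'

Matches: at [3:6] → '[4]'; at [9:16] → '[y05dm]'; at [19:22] → '[x]'.
The replacement refers to a captured group, so each match is rewritten using its own captured text.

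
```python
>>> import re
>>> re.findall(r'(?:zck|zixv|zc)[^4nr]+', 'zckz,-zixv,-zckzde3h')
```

Walking the string: at [0:20] → 'zckz,-zixv,-zckzde3h'.
With no groups in the pattern, `findall` gives back each whole match — 1 here.

['zckz,-zixv,-zckzde3h']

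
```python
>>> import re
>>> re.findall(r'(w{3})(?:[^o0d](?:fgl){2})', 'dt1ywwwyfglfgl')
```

['www']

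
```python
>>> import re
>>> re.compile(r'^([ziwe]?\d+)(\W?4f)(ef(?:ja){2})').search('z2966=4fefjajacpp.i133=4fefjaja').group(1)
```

'z2966'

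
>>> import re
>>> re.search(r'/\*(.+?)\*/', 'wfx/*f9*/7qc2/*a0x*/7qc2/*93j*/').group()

`re.search` tries every starting position until one works.
The match spans [3:9] → '/*f9*/'.
Captured: group 1 = 'f9'.

'/*f9*/'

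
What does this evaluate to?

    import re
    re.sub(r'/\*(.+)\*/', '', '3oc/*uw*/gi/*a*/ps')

'3ocps'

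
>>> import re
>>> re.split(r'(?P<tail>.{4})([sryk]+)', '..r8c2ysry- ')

The pattern matches exactly 4 of any character (captured as 'tail'); then one or more of one of [sryk] (captured).
Matches to split on: at [2:10] → 'r8c2ysry'.
The group in the pattern means `split` returns the separators' captures alongside the pieces.

['..', 'r8c2', 'ysry', '- ']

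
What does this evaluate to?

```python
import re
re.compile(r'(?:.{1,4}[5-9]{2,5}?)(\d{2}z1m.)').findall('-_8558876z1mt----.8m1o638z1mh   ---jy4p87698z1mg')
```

The pattern matches 1 to 4 of any character, then 2 to 5 of a character in [5-9] (lazy) (non-capturing group); then exactly 2 of a digit, then the literal 'z1m', then any character (captured).
Walking the string: at [0:13] match '-_8558876z1mt', group 1 = '76z1mt'; at [35:48] match 'jy4p87698z1mg', group 1 = '98z1mg'.
One capturing group, so `findall` returns just the captured substring from each match — 2 in all.

['76z1mt', '98z1mg']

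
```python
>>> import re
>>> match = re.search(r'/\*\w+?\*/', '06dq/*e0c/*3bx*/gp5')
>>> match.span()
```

(9, 16)

`re.search` scans for the first position where the pattern succeeds.
The match spans [9:16] → '/*3bx*/'.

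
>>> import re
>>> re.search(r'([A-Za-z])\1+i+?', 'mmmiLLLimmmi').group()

'mmmi'

A backreference is literal: `\1` must see the identical characters the first group matched.
The match spans [0:4] → 'mmmi'.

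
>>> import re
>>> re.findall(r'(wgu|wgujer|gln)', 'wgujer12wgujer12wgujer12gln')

The regex engine tests alternatives in the order written; an earlier branch that matches wins even if a later one would match more.
Scanning left to right: at [0:3] match 'wgu', group 1 = 'wgu'; at [8:11] match 'wgu', group 1 = 'wgu'; at [16:19] match 'wgu', group 1 = 'wgu'; at [24:27] match 'gln', group 1 = 'gln'.
Because there's exactly one group, `findall` drops the full match and keeps group 1 from each hit.

['wgu', 'wgu', 'wgu', 'gln']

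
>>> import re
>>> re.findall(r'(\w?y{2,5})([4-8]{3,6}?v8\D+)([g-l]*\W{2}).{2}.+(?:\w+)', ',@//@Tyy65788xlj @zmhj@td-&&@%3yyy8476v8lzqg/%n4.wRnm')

[('3yyy', '8476v8lzqg', '/%')]

Pattern: optionally a word character, then 2 to 5 of the literal 'y' (captured); then 3 to 6 of a character in [4-8] (lazy), then the literal 'v8', then one or more of a non-digit (captured); then zero or more of a character in [g-l], then exactly 2 of a non-word character (captured); then exactly 2 of any character, then one or more of any character; then one or more of a word character (non-capturing group).
Walking the string: at [30:53] match '3yyy8476v8lzqg/%n4.wRnm', groups = ('3yyy', '8476v8lzqg', '/%').
3 groups means the one result is a tuple of 3 captured strings — 1 here.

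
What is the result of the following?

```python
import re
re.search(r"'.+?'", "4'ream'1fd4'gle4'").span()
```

A `+?`/`*?`/`{m,n}?` starts at its minimum and grows only as far as needed for what follows to match.
Unlike `match`, `search` isn't anchored — it looks for the pattern anywhere in the string.
The match spans [1:7] → "'ream'".

(1, 7)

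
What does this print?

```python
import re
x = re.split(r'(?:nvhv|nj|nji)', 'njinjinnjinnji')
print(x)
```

`|` is ordered: at each position the engine commits to the first alternative that works.
`split` removes every match and returns the 5 fragments in between.

['', 'i', 'in', 'in', 'i']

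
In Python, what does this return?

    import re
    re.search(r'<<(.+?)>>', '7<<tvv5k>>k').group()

'<<tvv5k>>'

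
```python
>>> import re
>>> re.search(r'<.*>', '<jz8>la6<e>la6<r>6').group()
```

The match spans [0:17] → '<jz8>la6<e>la6<r>'.

'<jz8>la6<e>la6<r>'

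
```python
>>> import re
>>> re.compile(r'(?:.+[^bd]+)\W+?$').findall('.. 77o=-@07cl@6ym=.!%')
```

['.. 77o=-@07cl@6ym=.!%']

The pattern matches one or more of any character, then one or more of any character except [bd] (non-capturing group); then one or more of a non-word character (lazy); then anchored at the end.
Walking the string: at [0:21] → '.. 77o=-@07cl@6ym=.!%'.
With no groups in the pattern, `findall` gives back each whole match — 1 here.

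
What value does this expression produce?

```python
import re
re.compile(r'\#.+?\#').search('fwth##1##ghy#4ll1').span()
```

(4, 8)

Because the quantifier is non-greedy, it stops expanding at the earliest point where the rest of the pattern can succeed.
`re.search` scans for the first position where the pattern succeeds.
The match spans [4:8] → '##1#'.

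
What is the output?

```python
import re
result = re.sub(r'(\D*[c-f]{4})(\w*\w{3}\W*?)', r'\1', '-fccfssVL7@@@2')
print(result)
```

-fccf@@@2

This matches zero or more of a non-digit, then exactly 4 of a character in [c-f] (captured); then zero or more of a word character, then exactly 3 of a word character, then zero or more of a non-word character (lazy) (captured).
The replacement refers to a captured group, so each match is rewritten using its own captured text.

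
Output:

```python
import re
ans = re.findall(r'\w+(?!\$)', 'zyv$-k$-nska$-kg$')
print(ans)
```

['zy', 'nsk', 'k']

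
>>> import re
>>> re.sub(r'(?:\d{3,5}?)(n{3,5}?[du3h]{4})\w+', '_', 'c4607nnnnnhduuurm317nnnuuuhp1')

Every occurrence is swapped for '_'.

'c_'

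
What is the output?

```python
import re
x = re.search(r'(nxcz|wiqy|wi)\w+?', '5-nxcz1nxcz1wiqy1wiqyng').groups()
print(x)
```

('nxcz',)

`search` walks the string left to right and returns the first match it finds.
The match spans [2:7] → 'nxcz1'.
Captured: group 1 = 'nxcz'.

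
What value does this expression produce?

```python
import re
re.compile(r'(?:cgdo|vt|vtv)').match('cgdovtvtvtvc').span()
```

`re.match` only tries the pattern at the start of the string.
The match spans [0:4] → 'cgdo'.

(0, 4)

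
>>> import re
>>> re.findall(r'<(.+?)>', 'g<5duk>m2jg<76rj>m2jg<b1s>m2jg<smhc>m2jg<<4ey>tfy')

['5duk', '76rj', 'b1s', 'smhc', '<4ey']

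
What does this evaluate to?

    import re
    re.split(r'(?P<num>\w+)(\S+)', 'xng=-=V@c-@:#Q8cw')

This matches one or more of a word character (captured as 'num'); then one or more of a non-whitespace character (captured).
Matches to split on: at [0:17] → 'xng=-=V@c-@:#Q8cw'.
The group in the pattern means `split` returns the separators' captures alongside the pieces.

['', 'xng', '=-=V@c-@:#Q8cw', '']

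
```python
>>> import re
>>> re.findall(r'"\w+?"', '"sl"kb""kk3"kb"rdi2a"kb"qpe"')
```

With no groups in the pattern, `findall` gives back each whole match — 4 here.

['"sl"', '"kk3"', '"rdi2a"', '"qpe"']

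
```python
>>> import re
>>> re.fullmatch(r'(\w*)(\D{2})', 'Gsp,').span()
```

The pattern matches zero or more of a word character (captured); then exactly 2 of a non-digit (captured).
`fullmatch` succeeds only if the pattern covers the string from start to end.
The match spans [0:4] → 'Gsp,'.
Captured: group 1 = 'Gs', group 2 = 'p,'.

(0, 4)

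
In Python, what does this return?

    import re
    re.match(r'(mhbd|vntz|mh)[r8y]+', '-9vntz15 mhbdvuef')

None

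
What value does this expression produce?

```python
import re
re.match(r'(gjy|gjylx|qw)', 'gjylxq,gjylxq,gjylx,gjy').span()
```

(0, 3)

Branches in `(...|...)` are attempted left-to-right; the first branch that allows the whole pattern to succeed is taken.
`re.match` won't scan ahead — the pattern has to work from the very first character.
The match spans [0:3] → 'gjy'.
Captured: group 1 = 'gjy'.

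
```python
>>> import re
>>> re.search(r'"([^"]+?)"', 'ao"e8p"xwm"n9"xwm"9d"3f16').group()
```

'"e8p"'

`re.search` scans for the first position where the pattern succeeds.
The match spans [2:7] → '"e8p"'.
Captured: group 1 = 'e8p'.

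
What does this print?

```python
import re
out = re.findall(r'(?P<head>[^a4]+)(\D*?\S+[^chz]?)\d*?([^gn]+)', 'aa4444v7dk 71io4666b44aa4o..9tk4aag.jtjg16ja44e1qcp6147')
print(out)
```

Multiple groups make `findall` return tuples — one 3-tuple for the one match.

[('v7dk 71io', '4666b44aa4o..9tk4aag.jtjg16ja44e1qcp614', '7')]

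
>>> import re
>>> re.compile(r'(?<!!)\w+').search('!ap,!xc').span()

Because the assertion is negative and zero-width, positions next to the forbidden text are skipped.
The match spans [2:3] → 'p'.

(2, 3)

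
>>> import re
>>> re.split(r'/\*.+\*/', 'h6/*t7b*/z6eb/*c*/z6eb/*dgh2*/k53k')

['h6', 'k53k']

Matches to split on: at [2:30] → '/*t7b*/z6eb/*c*/z6eb/*dgh2*/'.
Splitting on the pattern gives 2 pieces.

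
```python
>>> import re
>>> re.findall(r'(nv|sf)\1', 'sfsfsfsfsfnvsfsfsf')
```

`\1` is not a pattern — it's the concrete string captured by group 1, re-applied verbatim.
Walking the string: at [0:4] match 'sfsf', group 1 = 'sf'; at [4:8] match 'sfsf', group 1 = 'sf'; at [12:16] match 'sfsf', group 1 = 'sf'.
Because there's exactly one group, `findall` drops the full match and keeps group 1 from each hit.

['sf', 'sf', 'sf']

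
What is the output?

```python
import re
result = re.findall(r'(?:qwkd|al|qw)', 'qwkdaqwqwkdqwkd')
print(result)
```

['qwkd', 'qw', 'qwkd', 'qwkd']

`|` is ordered: at each position the engine commits to the first alternative that works.
With no groups in the pattern, `findall` gives back each whole match — 4 here.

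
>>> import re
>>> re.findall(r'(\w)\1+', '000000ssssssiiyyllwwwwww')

['0', 's', 'i', 'y', 'l', 'w']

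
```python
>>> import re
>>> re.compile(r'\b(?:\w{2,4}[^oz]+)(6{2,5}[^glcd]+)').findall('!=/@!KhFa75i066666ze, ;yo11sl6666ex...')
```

Pattern: a word boundary (`\b`, zero-width); then 2 to 4 of a word character, then one or more of any character except [oz] (non-capturing group); then 2 to 5 of a literal '6', then one or more of any character except [glcd] (captured).
Walking the string: at [5:28] match 'KhFa75i066666ze, ;yo11s', group 1 = '66ze, ;yo11s'.
With a single group, `findall` returns only what that group captured — 1 item.

['66ze, ;yo11s']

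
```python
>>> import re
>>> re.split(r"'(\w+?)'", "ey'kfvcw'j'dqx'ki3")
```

['ey', 'kfvcw', 'j', 'dqx', 'ki3']

`re.split` interleaves the captured-group text with the surrounding fragments.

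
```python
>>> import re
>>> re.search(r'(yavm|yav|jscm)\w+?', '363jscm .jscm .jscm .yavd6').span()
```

(21, 25)

`search` walks the string left to right and returns the first match it finds.
The match spans [21:25] → 'yavd'.
Captured: group 1 = 'yav'.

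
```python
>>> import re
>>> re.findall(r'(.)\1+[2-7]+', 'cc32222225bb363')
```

['c', 'b']

`\1` has to match the exact text group 1 already captured.
One capturing group, so `findall` returns just the captured substring from each match — 2 in all.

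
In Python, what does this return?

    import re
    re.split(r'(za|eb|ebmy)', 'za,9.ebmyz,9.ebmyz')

Alternation tries branches left to right and keeps the first one that lets the overall match succeed at that position.
Because the pattern has a capturing group, `split` also inserts each captured text between the pieces.

['', 'za', ',9.', 'eb', 'myz,9.', 'eb', 'myz']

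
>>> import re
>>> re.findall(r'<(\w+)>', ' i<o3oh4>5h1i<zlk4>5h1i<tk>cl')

['o3oh4', 'zlk4', 'tk']

Walking the string: at [2:9] match '<o3oh4>', group 1 = 'o3oh4'; at [13:19] match '<zlk4>', group 1 = 'zlk4'; at [23:27] match '<tk>', group 1 = 'tk'.
Because there's exactly one group, `findall` drops the full match and keeps group 1 from each hit.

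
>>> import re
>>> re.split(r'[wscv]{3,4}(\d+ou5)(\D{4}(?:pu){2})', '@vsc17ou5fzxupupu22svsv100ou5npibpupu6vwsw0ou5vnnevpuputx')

['@', '17ou5', 'fzxupupu', '22', '100ou5', 'npibpupu', '6vwsw0ou5vnnevpuputx']

The group in the pattern means `split` returns the separators' captures alongside the pieces.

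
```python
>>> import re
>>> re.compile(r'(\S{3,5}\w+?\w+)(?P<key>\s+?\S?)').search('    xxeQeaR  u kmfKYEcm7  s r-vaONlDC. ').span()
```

The pattern matches 3 to 5 of a non-whitespace character, then one or more of a word character (lazy), then one or more of a word character (captured); then one or more of whitespace (lazy), then optionally a non-whitespace character (captured as 'key').
Because the quantifier is non-greedy, it stops expanding at the earliest point where the rest of the pattern can succeed.
`re.search` scans for the first position where the pattern succeeds.
The match spans [4:12] → 'xxeQeaR '.
Captured: group 1 = 'xxeQeaR', group 2 = ' '.

(4, 12)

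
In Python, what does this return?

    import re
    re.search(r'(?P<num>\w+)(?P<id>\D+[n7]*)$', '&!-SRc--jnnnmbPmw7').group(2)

The match spans [3:18] → 'SRc--jnnnmbPmw7'.
Captured: group 1 = 'SRc', group 2 = '--jnnnmbPmw7'.

'--jnnnmbPmw7'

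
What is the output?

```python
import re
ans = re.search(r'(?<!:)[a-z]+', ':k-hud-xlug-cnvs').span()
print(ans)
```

(3, 6)

The negative lookaround is zero-width — it rules out positions where the adjacent text would match, without consuming anything.
`search` walks the string left to right and returns the first match it finds.
The match spans [3:6] → 'hud'.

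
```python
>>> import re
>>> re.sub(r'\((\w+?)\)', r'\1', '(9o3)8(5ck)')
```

The replacement refers to a captured group, so each match is rewritten using its own captured text.

'9o385ck'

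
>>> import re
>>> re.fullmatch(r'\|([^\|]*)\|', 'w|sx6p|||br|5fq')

None

`re.fullmatch` requires the pattern to consume the entire string.
Here the string isn't matched end-to-end, so the call returns None.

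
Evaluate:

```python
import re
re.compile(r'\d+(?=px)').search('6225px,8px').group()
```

The positive lookaround only admits positions where the adjacent text matches; those characters stay outside the span.
The match spans [0:4] → '6225'.

'6225'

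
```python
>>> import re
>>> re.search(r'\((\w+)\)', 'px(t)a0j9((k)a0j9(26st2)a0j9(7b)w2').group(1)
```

't'

`re.search` scans for the first position where the pattern succeeds.
The match spans [2:5] → '(t)'.
Captured: group 1 = 't'.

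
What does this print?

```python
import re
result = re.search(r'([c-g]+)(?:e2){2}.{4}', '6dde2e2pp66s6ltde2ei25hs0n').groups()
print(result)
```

The match spans [1:11] → 'dde2e2pp66'.
Captured: group 1 = 'dd'.

('dd',)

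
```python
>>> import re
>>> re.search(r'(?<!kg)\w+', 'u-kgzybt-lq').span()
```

The negative lookaround is zero-width — it rules out positions where the adjacent text would match, without consuming anything.
`search` walks the string left to right and returns the first match it finds.
The match spans [0:1] → 'u'.

(0, 1)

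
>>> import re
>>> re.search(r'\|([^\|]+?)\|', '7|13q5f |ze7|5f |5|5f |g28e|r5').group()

`search` walks the string left to right and returns the first match it finds.
The match spans [1:9] → '|13q5f |'.
Captured: group 1 = '13q5f '.

'|13q5f |'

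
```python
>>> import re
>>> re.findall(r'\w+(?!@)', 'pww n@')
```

Because the assertion is negative and zero-width, positions next to the forbidden text are skipped.
Walking the string: at [0:3] → 'pww'.
Since nothing is captured, `findall` lists the 1 matched substring directly.

['pww']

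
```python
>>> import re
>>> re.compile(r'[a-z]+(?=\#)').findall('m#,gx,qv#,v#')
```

Because the assertion is zero-width, the text it checks is not consumed and won't appear in the result.
Walking the string: at [0:1] → 'm'; at [6:8] → 'qv'; at [10:11] → 'v'.
Since nothing is captured, `findall` lists the 3 matched substrings directly.

['m', 'qv', 'v']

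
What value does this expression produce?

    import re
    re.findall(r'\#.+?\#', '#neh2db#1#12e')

['#neh2db#']

A non-greedy quantifier consumes as few characters as it can — just enough that the remainder of the pattern still matches from where it stops; whatever follows it matches normally.
Since nothing is captured, `findall` lists the 1 matched substring directly.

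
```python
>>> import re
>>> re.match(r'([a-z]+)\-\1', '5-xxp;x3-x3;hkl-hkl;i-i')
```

None

`re.match` only tries the pattern at the start of the string.
Here the string doesn't start with a match, so the call returns None.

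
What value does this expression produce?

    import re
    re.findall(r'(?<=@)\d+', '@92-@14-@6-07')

['92', '14', '6']

The lookaround is zero-width — it requires the adjacent text to match without consuming it, so the asserted text isn't part of the match.
Scanning left to right: at [1:3] → '92'; at [5:7] → '14'; at [9:10] → '6'.
Since nothing is captured, `findall` lists the 3 matched substrings directly.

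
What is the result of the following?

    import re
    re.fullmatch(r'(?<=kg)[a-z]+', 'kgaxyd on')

The `(?=…)`/`(?<=…)` assertion just peeks at neighbouring text; it doesn't advance the match position.
`fullmatch` succeeds only if the pattern covers the string from start to end.
Here the string isn't matched end-to-end, so the call returns None.

None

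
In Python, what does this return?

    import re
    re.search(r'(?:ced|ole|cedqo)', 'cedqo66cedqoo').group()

'ced'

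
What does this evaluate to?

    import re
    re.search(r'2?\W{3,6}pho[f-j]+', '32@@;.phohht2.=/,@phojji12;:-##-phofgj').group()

'2@@;.phohh'

The match spans [1:11] → '2@@;.phohh'.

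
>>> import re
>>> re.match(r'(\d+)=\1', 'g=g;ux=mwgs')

After group 1 captures some text, `\1` only succeeds where that same text appears again.
`re.match` only tries the pattern at the start of the string.
Here position 0 doesn't satisfy it, so the call returns None.

None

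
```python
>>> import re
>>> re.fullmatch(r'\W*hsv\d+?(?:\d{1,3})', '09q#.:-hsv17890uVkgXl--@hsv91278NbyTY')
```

None

This matches zero or more of a non-word character, then the literal 'hsv', then one or more of a digit (lazy); then 1 to 3 of a digit (non-capturing group).
`re.fullmatch` requires the pattern to consume the entire string.
Here there's no way to consume every character, so the call returns None.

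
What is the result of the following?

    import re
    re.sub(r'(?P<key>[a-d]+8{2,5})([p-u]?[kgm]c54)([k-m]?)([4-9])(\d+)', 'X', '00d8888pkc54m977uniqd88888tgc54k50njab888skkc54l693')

'00XuniqXnjab888skkc54l693'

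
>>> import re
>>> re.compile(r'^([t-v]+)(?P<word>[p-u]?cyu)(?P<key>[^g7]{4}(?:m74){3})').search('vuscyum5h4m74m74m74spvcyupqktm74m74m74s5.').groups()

('vu', 'scyu', 'm5h4m74m74m74')

This matches anchored at the start of the string; then one or more of a character in [t-v] (captured); then optionally a character in [p-u], then the literal 'cyu' (captured as 'word'); then exactly 4 of any character except [g7], then the literal 'm74' repeated 3 times (captured as 'key').
`re.search` scans for the first position where the pattern succeeds.
The match spans [0:19] → 'vuscyum5h4m74m74m74'.
Captured: group 1 = 'vu', group 2 = 'scyu', group 3 = 'm5h4m74m74m74'.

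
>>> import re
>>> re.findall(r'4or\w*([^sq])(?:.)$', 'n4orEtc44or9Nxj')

['x']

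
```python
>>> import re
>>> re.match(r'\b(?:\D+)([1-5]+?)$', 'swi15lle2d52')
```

`re.match` won't scan ahead — the pattern has to work from the very first character.
Here the pattern fails at index 0, so the call returns None.

None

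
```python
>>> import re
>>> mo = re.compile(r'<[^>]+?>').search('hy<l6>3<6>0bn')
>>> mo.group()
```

'<l6>'

The match spans [2:6] → '<l6>'.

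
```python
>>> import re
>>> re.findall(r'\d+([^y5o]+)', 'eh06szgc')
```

['szgc']

This matches one or more of a digit; then one or more of any character except [y5o] (captured).
Scanning left to right: at [2:8] match '06szgc', group 1 = 'szgc'.
Because there's exactly one group, `findall` drops the full match and keeps group 1 from the one hit.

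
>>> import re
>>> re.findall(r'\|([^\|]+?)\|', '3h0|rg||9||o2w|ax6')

['rg', '9', 'o2w']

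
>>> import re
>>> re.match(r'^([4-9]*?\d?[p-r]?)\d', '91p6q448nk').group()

Pattern: anchored at the start of the string; then zero or more of a character in [4-9] (lazy), then optionally a digit, then optionally a character in [p-r] (captured); then a digit.
With `match`, the pattern is implicitly anchored at the beginning.
The match spans [0:2] → '91'.
Captured: group 1 = '9'.

'91'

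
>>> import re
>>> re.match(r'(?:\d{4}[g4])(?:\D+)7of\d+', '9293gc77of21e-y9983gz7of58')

`re.match` only tries the pattern at the start of the string.
Here position 0 doesn't satisfy it, so the call returns None.

None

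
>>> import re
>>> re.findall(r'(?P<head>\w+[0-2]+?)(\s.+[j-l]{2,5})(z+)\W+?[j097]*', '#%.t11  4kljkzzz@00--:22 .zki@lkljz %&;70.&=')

[('t11', '  4kljkzzz@00--:22 .zki@lklj', 'z')]

This matches one or more of a word character, then one or more of a character in [0-2] (lazy) (captured as 'head'); then whitespace, then one or more of any character, then 2 to 5 of a character in [j-l] (captured); then one or more of a literal 'z' (captured); then one or more of a non-word character (lazy), then zero or more of one of [j097].
Walking the string: at [3:36] match 't11  4kljkzzz@00--:22 .zki@lkljz ', groups = ('t11', '  4kljkzzz@00--:22 .zki@lklj', 'z').
`findall` packs the 3 group values into a tuple for every match.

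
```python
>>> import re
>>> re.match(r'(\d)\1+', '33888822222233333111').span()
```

`re.match` only tries the pattern at the start of the string.
The match spans [0:2] → '33'.

(0, 2)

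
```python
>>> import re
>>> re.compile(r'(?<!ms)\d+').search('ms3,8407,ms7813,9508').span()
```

(4, 8)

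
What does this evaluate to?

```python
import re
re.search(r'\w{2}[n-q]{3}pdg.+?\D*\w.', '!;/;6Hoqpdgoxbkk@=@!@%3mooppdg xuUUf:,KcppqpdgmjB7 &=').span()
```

(22, 51)

Pattern: exactly 2 of a word character, then exactly 3 of a character in [n-q], then the literal 'pdg'; then one or more of any character (lazy), then zero or more of a non-digit; then a word character, then any character.
`search` walks the string left to right and returns the first match it finds.
The match spans [22:51] → '3mooppdg xuUUf:,KcppqpdgmjB7 '.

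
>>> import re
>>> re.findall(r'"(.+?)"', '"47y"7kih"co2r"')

['47y', 'co2r']

Lazy quantifiers expand one character at a time until the remainder of the pattern can match.
Matches: at [0:5] match '"47y"', group 1 = '47y'; at [9:15] match '"co2r"', group 1 = 'co2r'.
One capturing group, so `findall` returns just the captured substring from each match — 2 in all.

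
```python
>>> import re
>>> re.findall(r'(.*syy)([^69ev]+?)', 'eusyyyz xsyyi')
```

With 2 capturing groups, `findall` returns a 2-tuple per match.

[('eusyyyz xsyy', 'i')]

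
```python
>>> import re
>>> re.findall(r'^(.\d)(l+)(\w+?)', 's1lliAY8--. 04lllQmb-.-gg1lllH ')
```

[('s1', 'll', 'i')]

The pattern matches anchored at the start of the string; then any character, then a digit (captured); then one or more of a literal 'l' (captured); then one or more of a word character (lazy) (captured).
Walking the string: at [0:5] match 's1lli', groups = ('s1', 'll', 'i').
Multiple groups make `findall` return tuples — one 3-tuple for the one match.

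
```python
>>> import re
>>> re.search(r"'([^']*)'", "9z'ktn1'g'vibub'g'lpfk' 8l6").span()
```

`re.search` tries every starting position until one works.
The match spans [2:8] → "'ktn1'".
Captured: group 1 = 'ktn1'.

(2, 8)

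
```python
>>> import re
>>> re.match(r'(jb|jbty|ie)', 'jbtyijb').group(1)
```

'jb'

Branches in `(...|...)` are attempted left-to-right; the first branch that allows the whole pattern to succeed is taken.
`re.match` won't scan ahead — the pattern has to work from the very first character.
The match spans [0:2] → 'jb'.
Captured: group 1 = 'jb'.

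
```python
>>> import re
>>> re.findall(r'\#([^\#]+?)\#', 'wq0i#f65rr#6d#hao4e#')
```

['f65rr', 'hao4e']

Scanning left to right: at [4:11] match '#f65rr#', group 1 = 'f65rr'; at [13:20] match '#hao4e#', group 1 = 'hao4e'.
With a single group, `findall` returns only what that group captured — 2 items.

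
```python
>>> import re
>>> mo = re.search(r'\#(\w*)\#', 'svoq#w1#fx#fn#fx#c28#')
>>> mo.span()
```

(4, 8)

`re.search` tries every starting position until one works.
The match spans [4:8] → '#w1#'.
Captured: group 1 = 'w1'.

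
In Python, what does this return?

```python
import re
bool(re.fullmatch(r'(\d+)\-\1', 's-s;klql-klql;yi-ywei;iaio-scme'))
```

`\1` has to match the exact text group 1 already captured.
`re.fullmatch` is like wrapping the pattern in `^…$` (in single-line mode).
Here there's no way to consume every character, so the call returns None, and `bool(None)` is False.

False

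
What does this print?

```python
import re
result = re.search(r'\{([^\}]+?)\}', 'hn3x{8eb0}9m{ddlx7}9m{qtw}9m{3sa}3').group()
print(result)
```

The match spans [4:10] → '{8eb0}'.

{8eb0}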